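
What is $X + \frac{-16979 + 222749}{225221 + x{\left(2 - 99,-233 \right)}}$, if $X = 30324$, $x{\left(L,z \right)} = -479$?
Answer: $\frac{1135880363}{37457} \approx 30325.0$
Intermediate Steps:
$X + \frac{-16979 + 222749}{225221 + x{\left(2 - 99,-233 \right)}} = 30324 + \frac{-16979 + 222749}{225221 - 479} = 30324 + \frac{205770}{224742} = 30324 + 205770 \cdot \frac{1}{224742} = 30324 + \frac{34295}{37457} = \frac{1135880363}{37457}$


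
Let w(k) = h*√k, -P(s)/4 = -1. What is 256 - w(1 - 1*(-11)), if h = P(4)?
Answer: 256 - 8*√3 ≈ 242.14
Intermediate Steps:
P(s) = 4 (P(s) = -4*(-1) = 4)
h = 4
w(k) = 4*√k
256 - w(1 - 1*(-11)) = 256 - 4*√(1 - 1*(-11)) = 256 - 4*√(1 + 11) = 256 - 4*√12 = 256 - 4*2*√3 = 256 - 8*√3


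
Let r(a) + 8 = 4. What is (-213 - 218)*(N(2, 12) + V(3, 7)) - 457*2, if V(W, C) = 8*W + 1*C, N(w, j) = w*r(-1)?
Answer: -10827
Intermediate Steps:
r(a) = -4 (r(a) = -8 + 4 = -4)
N(w, j) = -4*w (N(w, j) = w*(-4) = -4*w)
V(W, C) = C + 8*W (V(W, C) = 8*W + C = C + 8*W)
(-213 - 218)*(N(2, 12) + V(3, 7)) - 457*2 = (-213 - 218)*(-4*2 + (7 + 8*3)) - 457*2 = -431*(-8 + (7 + 24)) - 914 = -431*(-8 + 31) - 914 = -431*23 - 914 = -9913 - 914 = -10827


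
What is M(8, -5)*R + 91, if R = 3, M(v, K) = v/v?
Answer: 94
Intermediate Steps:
M(v, K) = 1
M(8, -5)*R + 91 = 1*3 + 91 = 3 + 91 = 94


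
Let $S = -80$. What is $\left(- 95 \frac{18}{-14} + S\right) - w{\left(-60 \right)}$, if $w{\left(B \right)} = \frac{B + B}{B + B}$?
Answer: $\frac{288}{7} \approx 41.143$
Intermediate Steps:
$w{\left(B \right)} = 1$ ($w{\left(B \right)} = \frac{2 B}{2 B} = 2 B \frac{1}{2 B} = 1$)
$\left(- 95 \frac{18}{-14} + S\right) - w{\left(-60 \right)} = \left(- 95 \frac{18}{-14} - 80\right) - 1 = \left(- 95 \cdot 18 \left(- \frac{1}{14}\right) - 80\right) - 1 = \left(\left(-95\right) \left(- \frac{9}{7}\right) - 80\right) - 1 = \left(\frac{855}{7} - 80\right) - 1 = \frac{295}{7} - 1 = \frac{288}{7}$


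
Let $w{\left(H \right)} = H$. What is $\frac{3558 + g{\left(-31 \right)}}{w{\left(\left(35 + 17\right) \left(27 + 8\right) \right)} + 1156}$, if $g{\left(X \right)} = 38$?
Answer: $\frac{29}{24} \approx 1.2083$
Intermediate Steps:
$\frac{3558 + g{\left(-31 \right)}}{w{\left(\left(35 + 17\right) \left(27 + 8\right) \right)} + 1156} = \frac{3558 + 38}{\left(35 + 17\right) \left(27 + 8\right) + 1156} = \frac{3596}{52 \cdot 35 + 1156} = \frac{3596}{1820 + 1156} = \frac{3596}{2976} = 3596 \cdot \frac{1}{2976} = \frac{29}{24}$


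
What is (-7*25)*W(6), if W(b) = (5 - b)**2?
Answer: -175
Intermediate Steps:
(-7*25)*W(6) = (-7*25)*(-5 + 6)**2 = -175*1**2 = -175*1 = -175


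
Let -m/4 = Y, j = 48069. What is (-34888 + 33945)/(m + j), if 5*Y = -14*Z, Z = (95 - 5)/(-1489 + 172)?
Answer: -413977/21101955 ≈ -0.019618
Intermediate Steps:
Z = -30/439 (Z = 90/(-1317) = 90*(-1/1317) = -30/439 ≈ -0.068337)
Y = 84/439 (Y = (-14*(-30/439))/5 = (1/5)*(420/439) = 84/439 ≈ 0.19134)
m = -336/439 (m = -4*84/439 = -336/439 ≈ -0.76538)
(-34888 + 33945)/(m + j) = (-34888 + 33945)/(-336/439 + 48069) = -943/21101955/439 = -943*439/21101955 = -413977/21101955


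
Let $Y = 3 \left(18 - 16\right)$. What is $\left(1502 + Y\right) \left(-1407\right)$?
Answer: $-2121756$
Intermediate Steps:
$Y = 6$ ($Y = 3 \cdot 2 = 6$)
$\left(1502 + Y\right) \left(-1407\right) = \left(1502 + 6\right) \left(-1407\right) = 1508 \left(-1407\right) = -2121756$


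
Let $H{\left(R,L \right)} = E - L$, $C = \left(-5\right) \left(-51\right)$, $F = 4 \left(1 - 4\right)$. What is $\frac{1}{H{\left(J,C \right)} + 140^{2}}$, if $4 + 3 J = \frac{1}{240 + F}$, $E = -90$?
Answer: $\frac{1}{19255} \approx 5.1935 \cdot 10^{-5}$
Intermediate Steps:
$F = -12$ ($F = 4 \left(-3\right) = -12$)
$C = 255$
$J = - \frac{911}{684}$ ($J = - \frac{4}{3} + \frac{1}{3 \left(240 - 12\right)} = - \frac{4}{3} + \frac{1}{3 \cdot 228} = - \frac{4}{3} + \frac{1}{3} \cdot \frac{1}{228} = - \frac{4}{3} + \frac{1}{684} = - \frac{911}{684} \approx -1.3319$)
$H{\left(R,L \right)} = -90 - L$
$\frac{1}{H{\left(J,C \right)} + 140^{2}} = \frac{1}{\left(-90 - 255\right) + 140^{2}} = \frac{1}{\left(-90 - 255\right) + 19600} = \frac{1}{-345 + 19600} = \frac{1}{19255}$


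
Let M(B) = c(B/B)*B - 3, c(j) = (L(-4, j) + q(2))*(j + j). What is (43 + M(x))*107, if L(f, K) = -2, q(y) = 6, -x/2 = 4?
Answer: -2568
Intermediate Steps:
x = -8 (x = -2*4 = -8)
c(j) = 8*j (c(j) = (-2 + 6)*(j + j) = 4*(2*j) = 8*j)
M(B) = -3 + 8*B (M(B) = (8*(B/B))*B - 3 = (8*1)*B - 3 = 8*B - 3 = -3 + 8*B)
(43 + M(x))*107 = (43 + (-3 + 8*(-8)))*107 = (43 + (-3 - 64))*107 = (43 - 67)*107 = -24*107 = -2568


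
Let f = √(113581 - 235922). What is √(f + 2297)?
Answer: √(2297 + I*√122341) ≈ 48.065 + 3.6385*I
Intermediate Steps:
f = I*√122341 (f = √(-122341) = I*√122341 ≈ 349.77*I)
√(f + 2297) = √(I*√122341 + 2297) = √(2297 + I*√122341)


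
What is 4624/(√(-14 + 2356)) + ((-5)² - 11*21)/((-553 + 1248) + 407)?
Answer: -103/551 + 2312*√2342/1171 ≈ 95.362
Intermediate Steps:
4624/(√(-14 + 2356)) + ((-5)² - 11*21)/((-553 + 1248) + 407) = 4624/(√2342) + (25 - 231)/(695 + 407) = 4624*(√2342/2342) - 206/1102 = 2312*√2342/1171 - 206*1/1102 = 2312*√2342/1171 - 103/551 = -103/551 + 2312*√2342/1171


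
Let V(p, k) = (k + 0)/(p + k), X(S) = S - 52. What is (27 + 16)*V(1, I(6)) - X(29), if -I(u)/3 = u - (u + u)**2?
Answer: 27347/415 ≈ 65.896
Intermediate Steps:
I(u) = -3*u + 12*u**2 (I(u) = -3*(u - (u + u)**2) = -3*(u - (2*u)**2) = -3*(u - 4*u**2) = -3*u + 12*u**2)
X(S) = -52 + S
V(p, k) = k/(k + p)
(27 + 16)*V(1, I(6)) - X(29) = (27 + 16)*((3*6*(-1 + 4*6))/(3*6*(-1 + 4*6) + 1)) - (-52 + 29) = 43*((3*6*(-1 + 24))/(3*6*(-1 + 24) + 1)) - 1*(-23) = 43*((3*6*23)/(3*6*23 + 1)) + 23 = 43*(414/(414 + 1)) + 23 = 43*(414/415) + 23 = 17802/415 + 23 = 27347/415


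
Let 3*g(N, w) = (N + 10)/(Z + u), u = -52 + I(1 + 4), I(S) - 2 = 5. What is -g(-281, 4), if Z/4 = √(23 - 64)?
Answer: -4065/2681 - 1084*I*√41/8043 ≈ -1.5162 - 0.86298*I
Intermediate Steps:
I(S) = 7 (I(S) = 2 + 5 = 7)
Z = 4*I*√41 (Z = 4*√(23 - 64) = 4*√(-41) = 4*(I*√41) = 4*I*√41 ≈ 25.612*I)
u = -45 (u = -52 + 7 = -45)
g(N, w) = (10 + N)/(3*(-45 + 4*I*√41)) (g(N, w) = ((N + 10)/(4*I*√41 - 45))/3 = ((10 + N)/(-45 + 4*I*√41))/3 = (10 + N)/(3*(-45 + 4*I*√41)))
-g(-281, 4) = -(10 - 281)/(3*(-45 + 4*I*√41)) = -(-271)/(3*(-45 + 4*I*√41)) = 271/(3*(-45 + 4*I*√41))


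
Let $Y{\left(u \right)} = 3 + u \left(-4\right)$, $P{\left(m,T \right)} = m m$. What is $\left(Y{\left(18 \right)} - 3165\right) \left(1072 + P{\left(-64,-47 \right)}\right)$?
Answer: $-16713312$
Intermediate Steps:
$P{\left(m,T \right)} = m^{2}$
$Y{\left(u \right)} = 3 - 4 u$
$\left(Y{\left(18 \right)} - 3165\right) \left(1072 + P{\left(-64,-47 \right)}\right) = \left(\left(3 - 72\right) - 3165\right) \left(1072 + \left(-64\right)^{2}\right) = \left(\left(3 - 72\right) - 3165\right) \left(1072 + 4096\right) = \left(-69 - 3165\right) 5168 = \left(-3234\right) 5168 = -16713312$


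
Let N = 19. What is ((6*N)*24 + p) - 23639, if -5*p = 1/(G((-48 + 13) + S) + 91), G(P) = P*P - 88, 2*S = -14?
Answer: -184678006/8835 ≈ -20903.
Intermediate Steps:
S = -7 (S = (1/2)*(-14) = -7)
G(P) = -88 + P**2 (G(P) = P**2 - 88 = -88 + P**2)
p = -1/8835 (p = -1/(5*((-88 + ((-48 + 13) - 7)**2) + 91)) = -1/(5*((-88 + (-35 - 7)**2) + 91)) = -1/(5*((-88 + (-42)**2) + 91)) = -1/(5*((-88 + 1764) + 91)) = -1/(5*(1676 + 91)) = -1/5/1767 = -1/5*1/1767 = -1/8835 ≈ -0.00011319)
((6*N)*24 + p) - 23639 = ((6*19)*24 - 1/8835) - 23639 = (114*24 - 1/8835) - 23639 = (2736 - 1/8835) - 23639 = 24172559/8835 - 23639 = -184678006/8835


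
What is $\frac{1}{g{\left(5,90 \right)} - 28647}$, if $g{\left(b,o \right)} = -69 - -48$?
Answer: $- \frac{1}{28668} \approx -3.4882 \cdot 10^{-5}$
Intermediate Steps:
$g{\left(b,o \right)} = -21$ ($g{\left(b,o \right)} = -69 + 48 = -21$)
$\frac{1}{g{\left(5,90 \right)} - 28647} = \frac{1}{-21 - 28647} = \frac{1}{-28668} = - \frac{1}{28668}$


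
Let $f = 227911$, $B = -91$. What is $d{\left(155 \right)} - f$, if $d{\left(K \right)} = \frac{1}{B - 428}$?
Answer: $- \frac{118285810}{519} \approx -2.2791 \cdot 10^{5}$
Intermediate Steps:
$d{\left(K \right)} = - \frac{1}{519}$ ($d{\left(K \right)} = \frac{1}{-91 - 428} = \frac{1}{-519} = - \frac{1}{519}$)
$d{\left(155 \right)} - f = - \frac{1}{519} - 227911 = - \frac{118285810}{519}$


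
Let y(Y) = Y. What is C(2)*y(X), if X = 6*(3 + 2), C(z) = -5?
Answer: -150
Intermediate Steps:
X = 30 (X = 6*5 = 30)
C(2)*y(X) = -5*30 = -150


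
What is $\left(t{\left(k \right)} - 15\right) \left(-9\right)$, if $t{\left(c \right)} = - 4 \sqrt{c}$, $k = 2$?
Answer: $135 + 36 \sqrt{2} \approx 185.91$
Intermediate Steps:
$\left(t{\left(k \right)} - 15\right) \left(-9\right) = \left(- 4 \sqrt{2} - 15\right) \left(-9\right) = \left(-15 - 4 \sqrt{2}\right) \left(-9\right) = 135 + 36 \sqrt{2}$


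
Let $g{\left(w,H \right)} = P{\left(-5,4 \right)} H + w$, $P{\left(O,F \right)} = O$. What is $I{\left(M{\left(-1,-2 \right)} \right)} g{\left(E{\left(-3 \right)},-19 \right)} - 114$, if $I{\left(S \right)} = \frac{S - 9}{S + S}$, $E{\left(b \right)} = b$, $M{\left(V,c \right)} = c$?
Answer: $139$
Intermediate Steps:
$I{\left(S \right)} = \frac{-9 + S}{2 S}$
$g{\left(w,H \right)} = w - 5 H$ ($g{\left(w,H \right)} = - 5 H + w = w - 5 H$)
$I{\left(M{\left(-1,-2 \right)} \right)} g{\left(E{\left(-3 \right)},-19 \right)} - 114 = \frac{-9 - 2}{2 \left(-2\right)} \left(-3 - -95\right) - 114 = \frac{1}{2} \left(- \frac{1}{2}\right) \left(-11\right) \left(-3 + 95\right) - 114 = \frac{11}{4} \cdot 92 - 114 = 253 - 114 = 139$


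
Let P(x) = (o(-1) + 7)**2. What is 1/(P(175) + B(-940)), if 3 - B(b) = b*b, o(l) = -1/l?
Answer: -1/883533 ≈ -1.1318e-6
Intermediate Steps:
P(x) = 64 (P(x) = (-1/(-1) + 7)**2 = (-1*(-1) + 7)**2 = (1 + 7)**2 = 8**2 = 64)
B(b) = 3 - b**2 (B(b) = 3 - b*b = 3 - b**2)
1/(P(175) + B(-940)) = 1/(64 + (3 - 1*(-940)**2)) = 1/(64 + (3 - 1*883600)) = 1/(64 + (3 - 883600)) = 1/(64 - 883597) = 1/(-883533) = -1/883533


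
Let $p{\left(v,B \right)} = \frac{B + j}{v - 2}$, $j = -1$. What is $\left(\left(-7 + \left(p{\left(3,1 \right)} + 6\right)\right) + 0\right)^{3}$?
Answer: $-1$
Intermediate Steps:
$p{\left(v,B \right)} = \frac{-1 + B}{-2 + v}$ ($p{\left(v,B \right)} = \frac{B - 1}{v - 2} = \frac{-1 + B}{-2 + v}$)
$\left(\left(-7 + \left(p{\left(3,1 \right)} + 6\right)\right) + 0\right)^{3} = \left(\left(-7 + \left(\frac{-1 + 1}{-2 + 3} + 6\right)\right) + 0\right)^{3} = \left(\left(-7 + \left(1^{-1} \cdot 0 + 6\right)\right) + 0\right)^{3} = \left(\left(-7 + \left(1 \cdot 0 + 6\right)\right) + 0\right)^{3} = \left(\left(-7 + \left(0 + 6\right)\right) + 0\right)^{3} = \left(\left(-7 + 6\right) + 0\right)^{3} = \left(-1 + 0\right)^{3} = \left(-1\right)^{3} = -1$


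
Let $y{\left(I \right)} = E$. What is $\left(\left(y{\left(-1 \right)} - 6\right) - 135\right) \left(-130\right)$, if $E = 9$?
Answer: $17160$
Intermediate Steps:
$y{\left(I \right)} = 9$
$\left(\left(y{\left(-1 \right)} - 6\right) - 135\right) \left(-130\right) = \left(\left(9 - 6\right) - 135\right) \left(-130\right) = \left(3 - 135\right) \left(-130\right) = \left(-132\right) \left(-130\right) = 17160$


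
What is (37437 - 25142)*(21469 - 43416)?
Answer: -269838365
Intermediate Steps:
(37437 - 25142)*(21469 - 43416) = 12295*(-21947) = -269838365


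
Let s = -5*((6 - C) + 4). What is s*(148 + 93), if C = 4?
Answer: -7230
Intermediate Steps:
s = -30 (s = -5*((6 - 1*4) + 4) = -5*((6 - 4) + 4) = -5*(2 + 4) = -5*6 = -30)
s*(148 + 93) = -30*(148 + 93) = -30*241 = -7230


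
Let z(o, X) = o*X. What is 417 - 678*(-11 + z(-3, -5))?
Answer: -2295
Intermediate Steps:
z(o, X) = X*o
417 - 678*(-11 + z(-3, -5)) = 417 - 678*(-11 - 5*(-3)) = 417 - 678*(-11 + 15) = 417 - 678*4 = 417 - 113*24 = 417 - 2712 = -2295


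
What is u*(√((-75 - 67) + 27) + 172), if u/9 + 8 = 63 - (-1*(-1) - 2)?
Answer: 86688 + 504*I*√115 ≈ 86688.0 + 5404.8*I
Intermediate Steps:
u = 504 (u = -72 + 9*(63 - (-1*(-1) - 2)) = -72 + 9*(63 - (1 - 2)) = -72 + 9*(63 - 1*(-1)) = -72 + 9*(63 + 1) = -72 + 9*64 = -72 + 576 = 504)
u*(√((-75 - 67) + 27) + 172) = 504*(√((-75 - 67) + 27) + 172) = 504*(√(-142 + 27) + 172) = 504*(√(-115) + 172) = 504*(I*√115 + 172) = 504*(172 + I*√115) = 86688 + 504*I*√115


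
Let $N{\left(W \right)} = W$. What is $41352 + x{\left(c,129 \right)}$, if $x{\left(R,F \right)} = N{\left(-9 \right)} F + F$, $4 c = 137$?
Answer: $40320$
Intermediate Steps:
$c = \frac{137}{4}$ ($c = \frac{1}{4} \cdot 137 = \frac{137}{4} \approx 34.25$)
$x{\left(R,F \right)} = - 8 F$ ($x{\left(R,F \right)} = - 9 F + F = - 8 F$)
$41352 + x{\left(c,129 \right)} = 41352 - 1032 = 40320$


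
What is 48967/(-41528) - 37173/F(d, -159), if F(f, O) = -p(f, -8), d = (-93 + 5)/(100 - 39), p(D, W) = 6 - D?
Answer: 47072354983/9426856 ≈ 4993.4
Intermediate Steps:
d = -88/61 ≈ -1.4426
F(f, O) = -6 + f (F(f, O) = -(6 - f) = -6 + f)
48967/(-41528) - 37173/F(d, -159) = 48967/(-41528) - 37173/(-6 - 88/61) = 48967*(-1/41528) - 37173/(-454/61) = -48967/41528 - 37173*(-61/454) = -48967/41528 + 2267553/454 = 47072354983/9426856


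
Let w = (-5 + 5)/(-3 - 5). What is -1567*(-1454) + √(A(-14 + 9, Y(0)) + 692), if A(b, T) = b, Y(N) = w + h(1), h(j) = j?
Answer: 2278418 + √687 ≈ 2.2784e+6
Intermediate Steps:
w = 0 (w = 0/(-8) = 0*(-⅛) = 0)
Y(N) = 1 (Y(N) = 0 + 1 = 1)
-1567*(-1454) + √(A(-14 + 9, Y(0)) + 692) = -1567*(-1454) + √((-14 + 9) + 692) = 2278418 + √(-5 + 692) = 2278418 + √687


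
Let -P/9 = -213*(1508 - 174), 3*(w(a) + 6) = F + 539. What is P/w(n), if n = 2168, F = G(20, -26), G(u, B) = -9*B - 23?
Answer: 1278639/122 ≈ 10481.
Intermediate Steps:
G(u, B) = -23 - 9*B
F = 211 (F = -23 - 9*(-26) = -23 + 234 = 211)
w(a) = 244 (w(a) = -6 + (211 + 539)/3 = -6 + (1/3)*750 = -6 + 250 = 244)
P = 2557278 (P = -(-1917)*(1508 - 174) = -(-1917)*1334 = -9*(-284142) = 2557278)
P/w(n) = 2557278/244 = 2557278*(1/244) = 1278639/122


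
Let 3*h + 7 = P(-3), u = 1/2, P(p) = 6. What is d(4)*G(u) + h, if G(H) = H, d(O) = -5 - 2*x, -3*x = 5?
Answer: -7/6 ≈ -1.1667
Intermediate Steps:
x = -5/3 (x = -1/3*5 = -5/3 ≈ -1.6667)
d(O) = -5/3 (d(O) = -5 - 2*(-5/3) = -5 + 10/3 = -5/3)
u = 1/2 ≈ 0.50000
h = -1/3 (h = -7/3 + (1/3)*6 = -7/3 + 2 = -1/3 ≈ -0.33333)
d(4)*G(u) + h = -5/3*1/2 - 1/3 = -5/6 - 1/3 = -7/6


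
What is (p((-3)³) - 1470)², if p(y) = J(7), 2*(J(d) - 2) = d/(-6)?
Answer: 310570129/144 ≈ 2.1567e+6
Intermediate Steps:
J(d) = 2 - d/12 (J(d) = 2 + (d/(-6))/2 = 2 + (d*(-⅙))/2 = 2 + (-d/6)/2 = 2 - d/12)
p(y) = 17/12 (p(y) = 2 - 1/12*7 = 2 - 7/12 = 17/12)
(p((-3)³) - 1470)² = (17/12 - 1470)² = (-17623/12)² = 310570129/144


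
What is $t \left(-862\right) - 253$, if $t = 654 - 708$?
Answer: $46295$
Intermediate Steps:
$t = -54$
$t \left(-862\right) - 253 = \left(-54\right) \left(-862\right) - 253 = 46548 - 253 = 46295$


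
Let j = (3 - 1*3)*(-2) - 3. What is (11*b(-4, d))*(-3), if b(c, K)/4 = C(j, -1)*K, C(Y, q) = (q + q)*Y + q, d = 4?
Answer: -2640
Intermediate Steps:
j = -3 (j = (3 - 3)*(-2) - 3 = 0*(-2) - 3 = 0 - 3 = -3)
C(Y, q) = q + 2*Y*q (C(Y, q) = (2*q)*Y + q = 2*Y*q + q = q + 2*Y*q)
b(c, K) = 20*K (b(c, K) = 4*((-(1 + 2*(-3)))*K) = 4*((-(1 - 6))*K) = 4*((-1*(-5))*K) = 4*(5*K) = 20*K)
(11*b(-4, d))*(-3) = (11*(20*4))*(-3) = (11*80)*(-3) = 880*(-3) = -2640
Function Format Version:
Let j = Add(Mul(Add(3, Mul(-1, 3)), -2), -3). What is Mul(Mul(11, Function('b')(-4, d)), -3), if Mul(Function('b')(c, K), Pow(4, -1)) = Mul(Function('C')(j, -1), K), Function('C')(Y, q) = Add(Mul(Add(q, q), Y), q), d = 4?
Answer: -2640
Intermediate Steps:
j = -3 (j = Add(Mul(Add(3, -3), -2), -3) = Add(Mul(0, -2), -3) = Add(0, -3) = -3)
Function('C')(Y, q) = Add(q, Mul(2, Y, q)) (Function('C')(Y, q) = Add(Mul(Mul(2, q), Y), q) = Add(Mul(2, Y, q), q) = Add(q, Mul(2, Y, q)))
Function('b')(c, K) = Mul(20, K) (Function('b')(c, K) = Mul(4, Mul(Mul(-1, Add(1, Mul(2, -3))), K)) = Mul(4, Mul(Mul(-1, Add(1, -6)), K)) = Mul(4, Mul(Mul(-1, -5), K)) = Mul(4, Mul(5, K)) = Mul(20, K))
Mul(Mul(11, Function('b')(-4, d)), -3) = Mul(Mul(11, Mul(20, 4)), -3) = Mul(Mul(11, 80), -3) = Mul(880, -3) = -2640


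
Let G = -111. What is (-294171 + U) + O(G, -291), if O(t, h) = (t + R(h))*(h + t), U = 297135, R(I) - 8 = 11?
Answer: 39948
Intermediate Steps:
R(I) = 19 (R(I) = 8 + 11 = 19)
O(t, h) = (19 + t)*(h + t) (O(t, h) = (t + 19)*(h + t) = (19 + t)*(h + t))
(-294171 + U) + O(G, -291) = (-294171 + 297135) + ((-111)² + 19*(-291) + 19*(-111) - 291*(-111)) = 2964 + (12321 - 5529 - 2109 + 32301) = 2964 + 36984 = 39948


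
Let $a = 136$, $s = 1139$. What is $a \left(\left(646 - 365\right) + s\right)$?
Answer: $193120$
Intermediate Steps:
$a \left(\left(646 - 365\right) + s\right) = 136 \left(\left(646 - 365\right) + 1139\right) = 136 \left(281 + 1139\right) = 136 \cdot 1420 = 193120$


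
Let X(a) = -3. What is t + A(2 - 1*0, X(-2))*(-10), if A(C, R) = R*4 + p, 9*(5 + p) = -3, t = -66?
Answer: 322/3 ≈ 107.33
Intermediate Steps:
p = -16/3 (p = -5 + (1/9)*(-3) = -5 - 1/3 = -16/3 ≈ -5.3333)
A(C, R) = -16/3 + 4*R (A(C, R) = R*4 - 16/3 = 4*R - 16/3 = -16/3 + 4*R)
t + A(2 - 1*0, X(-2))*(-10) = -66 + (-16/3 + 4*(-3))*(-10) = -66 + (-16/3 - 12)*(-10) = -66 - 52/3*(-10) = -66 + 520/3 = 322/3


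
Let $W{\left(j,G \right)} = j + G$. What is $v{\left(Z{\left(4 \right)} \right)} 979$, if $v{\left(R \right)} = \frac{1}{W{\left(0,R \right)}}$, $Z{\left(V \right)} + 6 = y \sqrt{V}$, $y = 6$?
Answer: $\frac{979}{6} \approx 163.17$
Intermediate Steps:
$Z{\left(V \right)} = -6 + 6 \sqrt{V}$
$W{\left(j,G \right)} = G + j$
$v{\left(R \right)} = \frac{1}{R}$ ($v{\left(R \right)} = \frac{1}{R + 0} = \frac{1}{R}$)
$v{\left(Z{\left(4 \right)} \right)} 979 = \frac{1}{-6 + 6 \sqrt{4}} \cdot 979 = \frac{1}{-6 + 6 \cdot 2} \cdot 979 = \frac{1}{-6 + 12} \cdot 979 = \frac{1}{6} \cdot 979 = \frac{979}{6}$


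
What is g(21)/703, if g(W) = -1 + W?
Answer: 20/703 ≈ 0.028450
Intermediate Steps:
g(21)/703 = (-1 + 21)/703 = 20*(1/703) = 20/703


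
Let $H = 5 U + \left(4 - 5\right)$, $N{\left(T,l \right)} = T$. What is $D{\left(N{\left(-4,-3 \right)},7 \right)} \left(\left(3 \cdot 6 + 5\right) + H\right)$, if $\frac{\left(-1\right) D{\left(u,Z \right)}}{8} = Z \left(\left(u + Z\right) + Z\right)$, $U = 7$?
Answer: $-31920$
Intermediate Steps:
$D{\left(u,Z \right)} = - 8 Z \left(u + 2 Z\right)$ ($D{\left(u,Z \right)} = - 8 Z \left(\left(u + Z\right) + Z\right) = - 8 Z \left(\left(Z + u\right) + Z\right) = - 8 Z \left(u + 2 Z\right)$)
$H = 34$ ($H = 5 \cdot 7 + \left(4 - 5\right) = 35 + \left(4 - 5\right) = 35 - 1 = 34$)
$D{\left(N{\left(-4,-3 \right)},7 \right)} \left(\left(3 \cdot 6 + 5\right) + H\right) = \left(-8\right) 7 \left(-4 + 2 \cdot 7\right) \left(\left(3 \cdot 6 + 5\right) + 34\right) = \left(-8\right) 7 \left(-4 + 14\right) \left(\left(18 + 5\right) + 34\right) = \left(-8\right) 7 \cdot 10 \left(23 + 34\right) = \left(-560\right) 57 = -31920$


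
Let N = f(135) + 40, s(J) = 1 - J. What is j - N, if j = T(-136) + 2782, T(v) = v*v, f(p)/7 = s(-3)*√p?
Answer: 21238 - 84*√15 ≈ 20913.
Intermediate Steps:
f(p) = 28*√p (f(p) = 7*((1 - 1*(-3))*√p) = 7*((1 + 3)*√p) = 7*(4*√p) = 28*√p)
T(v) = v²
N = 40 + 84*√15 (N = 28*√135 + 40 = 28*(3*√15) + 40 = 84*√15 + 40 = 40 + 84*√15 ≈ 365.33)
j = 21278 (j = (-136)² + 2782 = 18496 + 2782 = 21278)
j - N = 21278 - (40 + 84*√15) = 21278 + (-40 - 84*√15) = 21238 - 84*√15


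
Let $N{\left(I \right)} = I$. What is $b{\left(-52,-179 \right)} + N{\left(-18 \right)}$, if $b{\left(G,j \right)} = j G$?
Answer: $9290$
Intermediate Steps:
$b{\left(G,j \right)} = G j$
$b{\left(-52,-179 \right)} + N{\left(-18 \right)} = \left(-52\right) \left(-179\right) - 18 = 9308 - 18 = 9290$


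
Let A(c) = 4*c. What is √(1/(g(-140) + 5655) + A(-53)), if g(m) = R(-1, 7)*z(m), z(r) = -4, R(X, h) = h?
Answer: 3*I*√745841969/5627 ≈ 14.56*I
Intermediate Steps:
g(m) = -28 (g(m) = 7*(-4) = -28)
√(1/(g(-140) + 5655) + A(-53)) = √(1/(-28 + 5655) + 4*(-53)) = √(1/5627 - 212) = √(-1192923/5627) = 3*I*√745841969/5627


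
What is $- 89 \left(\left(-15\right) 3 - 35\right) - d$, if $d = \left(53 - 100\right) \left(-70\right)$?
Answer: $3830$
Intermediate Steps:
$d = 3290$ ($d = \left(-47\right) \left(-70\right) = 3290$)
$- 89 \left(\left(-15\right) 3 - 35\right) - d = - 89 \left(\left(-15\right) 3 - 35\right) - 3290 = - 89 \left(-45 - 35\right) - 3290 = \left(-89\right) \left(-80\right) - 3290 = 7120 - 3290 = 3830$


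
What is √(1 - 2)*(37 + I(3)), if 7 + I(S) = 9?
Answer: 39*I ≈ 39.0*I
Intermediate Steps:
I(S) = 2 (I(S) = -7 + 9 = 2)
√(1 - 2)*(37 + I(3)) = √(1 - 2)*(37 + 2) = √(-1)*39 = I*39 = 39*I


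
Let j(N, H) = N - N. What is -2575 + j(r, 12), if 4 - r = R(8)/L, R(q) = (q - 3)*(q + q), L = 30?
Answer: -2575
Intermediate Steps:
R(q) = 2*q*(-3 + q) (R(q) = (-3 + q)*(2*q) = 2*q*(-3 + q))
r = 4/3 (r = 4 - 2*8*(-3 + 8)/30 = 4 - 2*8*5/30 = 4 - 80/30 = 4 - 1*8/3 = 4 - 8/3 = 4/3 ≈ 1.3333)
j(N, H) = 0
-2575 + j(r, 12) = -2575 + 0 = -2575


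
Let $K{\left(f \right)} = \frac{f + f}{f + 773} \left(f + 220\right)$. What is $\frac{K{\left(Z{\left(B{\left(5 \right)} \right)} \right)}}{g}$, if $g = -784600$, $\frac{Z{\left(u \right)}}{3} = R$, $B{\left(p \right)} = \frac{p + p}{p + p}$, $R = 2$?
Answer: $- \frac{339}{76400425} \approx -4.4371 \cdot 10^{-6}$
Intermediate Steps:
$B{\left(p \right)} = 1$ ($B{\left(p \right)} = \frac{2 p}{2 p} = 2 p \frac{1}{2 p} = 1$)
$Z{\left(u \right)} = 6$ ($Z{\left(u \right)} = 3 \cdot 2 = 6$)
$K{\left(f \right)} = \frac{2 f \left(220 + f\right)}{773 + f}$ ($K{\left(f \right)} = \frac{2 f}{773 + f} \left(220 + f\right) = \frac{2 f \left(220 + f\right)}{773 + f}$)
$\frac{K{\left(Z{\left(B{\left(5 \right)} \right)} \right)}}{g} = \frac{2 \cdot 6 \frac{1}{773 + 6} \left(220 + 6\right)}{-784600} = 2 \cdot 6 \cdot \frac{1}{779} \cdot 226 \left(- \frac{1}{784600}\right) = \frac{2712}{779} \left(- \frac{1}{784600}\right) = - \frac{339}{76400425}$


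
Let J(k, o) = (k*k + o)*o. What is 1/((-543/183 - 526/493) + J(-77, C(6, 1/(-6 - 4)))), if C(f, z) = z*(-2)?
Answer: 751825/888511183 ≈ 0.00084616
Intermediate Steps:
C(f, z) = -2*z
J(k, o) = o*(o + k²) (J(k, o) = (k² + o)*o = (o + k²)*o = o*(o + k²))
1/((-543/183 - 526/493) + J(-77, C(6, 1/(-6 - 4)))) = 1/((-543/183 - 526/493) + (-2/(-6 - 4))*(-2/(-6 - 4) + (-77)²)) = 1/((-543*1/183 - 526*1/493) + (-2/(-10))*(-2/(-10) + 5929)) = 1/((-181/61 - 526/493) + (-2*(-⅒))*(-2*(-⅒) + 5929)) = 1/(-121319/30073 + (⅕ + 5929)/5) = 1/(-121319/30073 + (⅕)*(29646/5)) = 1/(-121319/30073 + 29646/25) = 1/(888511183/751825) = 751825/888511183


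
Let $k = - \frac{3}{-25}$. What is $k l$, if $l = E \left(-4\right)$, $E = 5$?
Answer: $- \frac{12}{5} \approx -2.4$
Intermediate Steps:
$l = -20$ ($l = 5 \left(-4\right) = -20$)
$k = \frac{3}{25}$ ($k = \left(-3\right) \left(- \frac{1}{25}\right) = \frac{3}{25} \approx 0.12$)
$k l = \frac{3}{25} \left(-20\right) = - \frac{12}{5}$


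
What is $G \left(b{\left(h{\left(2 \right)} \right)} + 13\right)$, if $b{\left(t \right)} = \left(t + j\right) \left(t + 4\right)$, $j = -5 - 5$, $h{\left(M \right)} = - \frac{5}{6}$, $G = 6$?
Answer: $- \frac{767}{6} \approx -127.83$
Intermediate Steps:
$h{\left(M \right)} = - \frac{5}{6}$ ($h{\left(M \right)} = \left(-5\right) \frac{1}{6} = - \frac{5}{6}$)
$j = -10$ ($j = -5 - 5 = -10$)
$b{\left(t \right)} = \left(-10 + t\right) \left(4 + t\right)$ ($b{\left(t \right)} = \left(t - 10\right) \left(t + 4\right) = \left(-10 + t\right) \left(4 + t\right)$)
$G \left(b{\left(h{\left(2 \right)} \right)} + 13\right) = 6 \left(\left(-40 + \left(- \frac{5}{6}\right)^{2} - -5\right) + 13\right) = 6 \left(\left(-40 + \frac{25}{36} + 5\right) + 13\right) = 6 \left(- \frac{1235}{36} + 13\right) = 6 \left(- \frac{767}{36}\right) = - \frac{767}{6}$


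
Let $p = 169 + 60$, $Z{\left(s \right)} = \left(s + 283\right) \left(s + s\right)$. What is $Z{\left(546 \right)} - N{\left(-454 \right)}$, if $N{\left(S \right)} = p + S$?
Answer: $905493$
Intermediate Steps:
$Z{\left(s \right)} = 2 s \left(283 + s\right)$ ($Z{\left(s \right)} = \left(283 + s\right) 2 s = 2 s \left(283 + s\right)$)
$p = 229$
$N{\left(S \right)} = 229 + S$
$Z{\left(546 \right)} - N{\left(-454 \right)} = 2 \cdot 546 \left(283 + 546\right) - \left(229 - 454\right) = 2 \cdot 546 \cdot 829 - -225 = 905268 + 225 = 905493$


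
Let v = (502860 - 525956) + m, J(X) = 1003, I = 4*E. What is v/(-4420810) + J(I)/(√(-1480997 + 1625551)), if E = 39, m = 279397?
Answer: -256301/4420810 + 1003*√144554/144554 ≈ 2.5801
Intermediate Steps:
I = 156 (I = 4*39 = 156)
v = 256301 (v = (502860 - 525956) + 279397 = -23096 + 279397 = 256301)
v/(-4420810) + J(I)/(√(-1480997 + 1625551)) = 256301/(-4420810) + 1003/(√(-1480997 + 1625551)) = 256301*(-1/4420810) + 1003/(√144554) = -256301/4420810 + 1003*(√144554/144554) = -256301/4420810 + 1003*√144554/144554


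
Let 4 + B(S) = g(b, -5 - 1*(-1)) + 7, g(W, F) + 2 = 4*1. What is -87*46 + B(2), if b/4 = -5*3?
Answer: -3997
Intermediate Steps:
b = -60 (b = 4*(-5*3) = 4*(-15) = -60)
g(W, F) = 2 (g(W, F) = -2 + 4*1 = -2 + 4 = 2)
B(S) = 5 (B(S) = -4 + (2 + 7) = -4 + 9 = 5)
-87*46 + B(2) = -87*46 + 5 = -4002 + 5 = -3997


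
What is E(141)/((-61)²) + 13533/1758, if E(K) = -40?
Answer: 16761991/2180506 ≈ 7.6872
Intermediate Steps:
E(141)/((-61)²) + 13533/1758 = -40/((-61)²) + 13533/1758 = -40/3721 + 13533*(1/1758) = -40*1/3721 + 4511/586 = -40/3721 + 4511/586 = 16761991/2180506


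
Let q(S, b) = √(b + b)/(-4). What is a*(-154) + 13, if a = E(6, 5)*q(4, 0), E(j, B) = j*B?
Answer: 13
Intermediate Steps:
E(j, B) = B*j
q(S, b) = -√2*√b/4 (q(S, b) = √(2*b)*(-¼) = (√2*√b)*(-¼) = -√2*√b/4)
a = 0 (a = (5*6)*(-√2*√0/4) = 30*(-¼*√2*0) = 30*0 = 0)
a*(-154) + 13 = 0*(-154) + 13 = 0 + 13 = 13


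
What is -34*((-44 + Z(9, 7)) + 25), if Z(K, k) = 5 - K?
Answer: 782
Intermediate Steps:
-34*((-44 + Z(9, 7)) + 25) = -34*((-44 + (5 - 1*9)) + 25) = -34*((-44 + (5 - 9)) + 25) = -34*((-44 - 4) + 25) = -34*(-48 + 25) = -34*(-23) = 782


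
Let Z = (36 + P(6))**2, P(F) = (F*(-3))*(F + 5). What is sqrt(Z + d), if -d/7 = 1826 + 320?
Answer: sqrt(11222) ≈ 105.93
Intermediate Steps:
d = -15022 (d = -7*(1826 + 320) = -7*2146 = -15022)
P(F) = -3*F*(5 + F) (P(F) = (-3*F)*(5 + F) = -3*F*(5 + F))
Z = 26244 (Z = (36 - 3*6*(5 + 6))**2 = (36 - 3*6*11)**2 = (36 - 198)**2 = (-162)**2 = 26244)
sqrt(Z + d) = sqrt(26244 - 15022) = sqrt(11222)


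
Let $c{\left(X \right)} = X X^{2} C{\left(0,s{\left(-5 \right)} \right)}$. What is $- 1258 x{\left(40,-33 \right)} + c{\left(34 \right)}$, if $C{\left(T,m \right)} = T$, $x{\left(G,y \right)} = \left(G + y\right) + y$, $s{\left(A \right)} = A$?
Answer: $32708$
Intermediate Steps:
$x{\left(G,y \right)} = G + 2 y$
$c{\left(X \right)} = 0$ ($c{\left(X \right)} = X X^{2} \cdot 0 = X^{3} \cdot 0 = 0$)
$- 1258 x{\left(40,-33 \right)} + c{\left(34 \right)} = - 1258 \left(40 + 2 \left(-33\right)\right) + 0 = - 1258 \left(40 - 66\right) + 0 = \left(-1258\right) \left(-26\right) + 0 = 32708 + 0 = 32708$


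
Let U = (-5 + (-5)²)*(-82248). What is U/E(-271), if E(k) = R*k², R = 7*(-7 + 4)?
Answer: 548320/514087 ≈ 1.0666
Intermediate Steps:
R = -21 (R = 7*(-3) = -21)
U = -1644960 (U = (-5 + 25)*(-82248) = 20*(-82248) = -1644960)
E(k) = -21*k²
U/E(-271) = -1644960/((-21*(-271)²)) = -1644960/((-21*73441)) = -1644960/(-1542261) = -1644960*(-1/1542261) = 548320/514087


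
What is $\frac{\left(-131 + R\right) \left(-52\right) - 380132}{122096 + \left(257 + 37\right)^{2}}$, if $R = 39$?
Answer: $- \frac{93837}{52133} \approx -1.8$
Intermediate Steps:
$\frac{\left(-131 + R\right) \left(-52\right) - 380132}{122096 + \left(257 + 37\right)^{2}} = \frac{\left(-131 + 39\right) \left(-52\right) - 380132}{122096 + \left(257 + 37\right)^{2}} = \frac{\left(-92\right) \left(-52\right) - 380132}{122096 + 294^{2}} = \frac{4784 - 380132}{122096 + 86436} = - \frac{375348}{208532} = \left(-375348\right) \frac{1}{208532} = - \frac{93837}{52133}$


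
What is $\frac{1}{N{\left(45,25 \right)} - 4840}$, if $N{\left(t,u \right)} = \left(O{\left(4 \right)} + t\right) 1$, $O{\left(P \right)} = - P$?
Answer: $- \frac{1}{4799} \approx -0.00020838$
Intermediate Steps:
$N{\left(t,u \right)} = -4 + t$ ($N{\left(t,u \right)} = \left(\left(-1\right) 4 + t\right) 1 = \left(-4 + t\right) 1 = -4 + t$)
$\frac{1}{N{\left(45,25 \right)} - 4840} = \frac{1}{\left(-4 + 45\right) - 4840} = \frac{1}{41 - 4840} = \frac{1}{-4799} = - \frac{1}{4799}$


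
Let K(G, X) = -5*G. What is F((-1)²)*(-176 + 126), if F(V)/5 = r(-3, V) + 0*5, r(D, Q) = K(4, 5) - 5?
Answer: 6250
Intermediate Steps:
r(D, Q) = -25 (r(D, Q) = -5*4 - 5 = -20 - 5 = -25)
F(V) = -125 (F(V) = 5*(-25 + 0*5) = 5*(-25 + 0) = 5*(-25) = -125)
F((-1)²)*(-176 + 126) = -125*(-176 + 126) = -125*(-50) = 6250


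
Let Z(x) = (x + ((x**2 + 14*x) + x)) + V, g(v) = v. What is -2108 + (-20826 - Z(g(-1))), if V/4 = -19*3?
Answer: -22691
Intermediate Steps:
V = -228 (V = 4*(-19*3) = 4*(-57) = -228)
Z(x) = -228 + x**2 + 16*x (Z(x) = (x + ((x**2 + 14*x) + x)) - 228 = (x + (x**2 + 15*x)) - 228 = (x**2 + 16*x) - 228 = -228 + x**2 + 16*x)
-2108 + (-20826 - Z(g(-1))) = -2108 + (-20826 - (-228 + (-1)**2 + 16*(-1))) = -2108 + (-20826 - (-228 + 1 - 16)) = -2108 + (-20826 - 1*(-243)) = -2108 + (-20826 + 243) = -2108 - 20583 = -22691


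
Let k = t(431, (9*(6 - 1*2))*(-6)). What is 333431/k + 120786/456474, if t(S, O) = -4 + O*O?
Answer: 241341729/32561812 ≈ 7.4118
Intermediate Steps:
t(S, O) = -4 + O²
k = 46652 (k = -4 + ((9*(6 - 1*2))*(-6))² = -4 + ((9*(6 - 2))*(-6))² = -4 + ((9*4)*(-6))² = -4 + (36*(-6))² = -4 + (-216)² = -4 + 46656 = 46652)
333431/k + 120786/456474 = 333431/46652 + 120786/456474 = 333431*(1/46652) + 120786*(1/456474) = 3059/428 + 20131/76079 = 241341729/32561812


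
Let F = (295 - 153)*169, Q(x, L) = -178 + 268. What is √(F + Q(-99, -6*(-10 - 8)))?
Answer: 2*√6022 ≈ 155.20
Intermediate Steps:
Q(x, L) = 90
F = 23998 (F = 142*169 = 23998)
√(F + Q(-99, -6*(-10 - 8))) = √(23998 + 90) = √24088 = 2*√6022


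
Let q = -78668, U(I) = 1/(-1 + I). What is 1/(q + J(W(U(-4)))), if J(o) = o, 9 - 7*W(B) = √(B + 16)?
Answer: -19273345/1516170724366 + 7*√395/1516170724366 ≈ -1.2712e-5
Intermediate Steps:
W(B) = 9/7 - √(16 + B)/7 (W(B) = 9/7 - √(B + 16)/7 = 9/7 - √(16 + B)/7)
1/(q + J(W(U(-4)))) = 1/(-78668 + (9/7 - √(16 + 1/(-1 - 4))/7)) = 1/(-78668 + (9/7 - √(16 + 1/(-5))/7)) = 1/(-78668 + (9/7 - √(16 - ⅕)/7)) = 1/(-78668 + (9/7 - √395/35)) = 1/(-550667/7 - √395/35)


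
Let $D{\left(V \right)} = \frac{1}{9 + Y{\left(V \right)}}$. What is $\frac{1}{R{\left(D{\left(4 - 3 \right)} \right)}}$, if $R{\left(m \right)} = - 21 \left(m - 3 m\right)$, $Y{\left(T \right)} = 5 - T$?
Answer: $\frac{13}{42} \approx 0.30952$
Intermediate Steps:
$D{\left(V \right)} = \frac{1}{14 - V}$ ($D{\left(V \right)} = \frac{1}{9 - \left(-5 + V\right)} = \frac{1}{14 - V}$)
$R{\left(m \right)} = 42 m$ ($R{\left(m \right)} = - 21 \left(- 2 m\right) = 42 m$)
$\frac{1}{R{\left(D{\left(4 - 3 \right)} \right)}} = \frac{1}{42 \left(- \frac{1}{-14 + \left(4 - 3\right)}\right)} = \frac{1}{42 \left(- \frac{1}{-14 + 1}\right)} = \frac{1}{42 \left(- \frac{1}{-13}\right)} = \frac{1}{42 \left(\left(-1\right) \left(- \frac{1}{13}\right)\right)} = \frac{1}{42 \cdot \frac{1}{13}} = \frac{1}{\frac{42}{13}} = \frac{13}{42}$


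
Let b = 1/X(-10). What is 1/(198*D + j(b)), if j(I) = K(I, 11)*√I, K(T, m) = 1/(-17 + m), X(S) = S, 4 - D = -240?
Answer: 17392320/840257763841 + 6*I*√10/840257763841 ≈ 2.0699e-5 + 2.2581e-11*I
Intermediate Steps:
D = 244 (D = 4 - 1*(-240) = 4 + 240 = 244)
b = -⅒ (b = 1/(-10) = -⅒ ≈ -0.10000)
j(I) = -√I/6 (j(I) = √I/(-17 + 11) = √I/(-6) = -√I/6)
1/(198*D + j(b)) = 1/(198*244 - I*√10/60) = 1/(48312 - I*√10/60)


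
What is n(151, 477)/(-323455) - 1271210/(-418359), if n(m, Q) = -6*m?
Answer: 411558263804/135320310345 ≈ 3.0414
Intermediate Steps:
n(151, 477)/(-323455) - 1271210/(-418359) = -6*151/(-323455) - 1271210/(-418359) = -906*(-1/323455) - 1271210*(-1/418359) = 906/323455 + 1271210/418359 = 411558263804/135320310345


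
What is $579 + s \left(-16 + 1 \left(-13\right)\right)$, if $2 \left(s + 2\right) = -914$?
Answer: $13890$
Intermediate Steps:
$s = -459$ ($s = -2 + \frac{1}{2} \left(-914\right) = -2 - 457 = -459$)
$579 + s \left(-16 + 1 \left(-13\right)\right) = 579 - 459 \left(-16 + 1 \left(-13\right)\right) = 579 - 459 \left(-16 - 13\right) = 579 - -13311 = 579 + 13311 = 13890$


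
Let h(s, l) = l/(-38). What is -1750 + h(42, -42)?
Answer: -33229/19 ≈ -1748.9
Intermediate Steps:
h(s, l) = -l/38 (h(s, l) = l*(-1/38) = -l/38)
-1750 + h(42, -42) = -1750 - 1/38*(-42) = -1750 + 21/19 = -33229/19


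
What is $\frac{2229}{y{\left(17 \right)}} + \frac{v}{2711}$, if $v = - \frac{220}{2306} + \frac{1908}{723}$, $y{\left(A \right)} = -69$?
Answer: $- \frac{559695824975}{17326215169} \approx -32.303$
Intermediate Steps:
$v = \frac{706798}{277873}$ ($v = \left(-220\right) \frac{1}{2306} + 1908 \cdot \frac{1}{723} = - \frac{110}{1153} + \frac{636}{241} = \frac{706798}{277873} \approx 2.5436$)
$\frac{2229}{y{\left(17 \right)}} + \frac{v}{2711} = \frac{2229}{-69} + \frac{706798}{277873 \cdot 2711} = 2229 \left(- \frac{1}{69}\right) + \frac{706798}{277873} \cdot \frac{1}{2711} = - \frac{743}{23} + \frac{706798}{753313703} = - \frac{559695824975}{17326215169}$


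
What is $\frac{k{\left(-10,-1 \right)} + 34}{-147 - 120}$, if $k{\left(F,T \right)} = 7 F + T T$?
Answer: $\frac{35}{267} \approx 0.13109$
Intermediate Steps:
$k{\left(F,T \right)} = T^{2} + 7 F$ ($k{\left(F,T \right)} = 7 F + T^{2} = T^{2} + 7 F$)
$\frac{k{\left(-10,-1 \right)} + 34}{-147 - 120} = \frac{\left(\left(-1\right)^{2} + 7 \left(-10\right)\right) + 34}{-147 - 120} = \frac{\left(1 - 70\right) + 34}{-267} = \left(-69 + 34\right) \left(- \frac{1}{267}\right) = \left(-35\right) \left(- \frac{1}{267}\right) = \frac{35}{267}$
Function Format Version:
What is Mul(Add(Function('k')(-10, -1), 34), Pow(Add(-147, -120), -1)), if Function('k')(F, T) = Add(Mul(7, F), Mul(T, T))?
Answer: Rational(35, 267) ≈ 0.13109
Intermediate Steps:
Function('k')(F, T) = Add(Pow(T, 2), Mul(7, F)) (Function('k')(F, T) = Add(Mul(7, F), Pow(T, 2)) = Add(Pow(T, 2), Mul(7, F)))
Mul(Add(Function('k')(-10, -1), 34), Pow(Add(-147, -120), -1)) = Mul(Add(Add(Pow(-1, 2), Mul(7, -10)), 34), Pow(Add(-147, -120), -1)) = Mul(Add(Add(1, -70), 34), Pow(-267, -1)) = Mul(Add(-69, 34), Rational(-1, 267)) = Mul(-35, Rational(-1, 267)) = Rational(35, 267)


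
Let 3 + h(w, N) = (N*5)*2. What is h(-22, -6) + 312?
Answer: 249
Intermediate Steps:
h(w, N) = -3 + 10*N (h(w, N) = -3 + (N*5)*2 = -3 + (5*N)*2 = -3 + 10*N)
h(-22, -6) + 312 = (-3 + 10*(-6)) + 312 = (-3 - 60) + 312 = -63 + 312 = 249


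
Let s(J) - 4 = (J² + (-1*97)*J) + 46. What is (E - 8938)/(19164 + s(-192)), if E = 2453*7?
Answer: 8233/74702 ≈ 0.11021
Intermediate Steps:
E = 17171
s(J) = 50 + J² - 97*J (s(J) = 4 + ((J² + (-1*97)*J) + 46) = 4 + ((J² - 97*J) + 46) = 4 + (46 + J² - 97*J) = 50 + J² - 97*J)
(E - 8938)/(19164 + s(-192)) = (17171 - 8938)/(19164 + (50 + (-192)² - 97*(-192))) = 8233/(19164 + (50 + 36864 + 18624)) = 8233/(19164 + 55538) = 8233/74702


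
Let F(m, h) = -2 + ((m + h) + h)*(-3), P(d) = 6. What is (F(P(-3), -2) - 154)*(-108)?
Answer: 17496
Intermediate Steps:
F(m, h) = -2 - 6*h - 3*m (F(m, h) = -2 + ((h + m) + h)*(-3) = -2 + (m + 2*h)*(-3) = -2 + (-6*h - 3*m) = -2 - 6*h - 3*m)
(F(P(-3), -2) - 154)*(-108) = ((-2 - 6*(-2) - 3*6) - 154)*(-108) = ((-2 + 12 - 18) - 154)*(-108) = (-8 - 154)*(-108) = -162*(-108) = 17496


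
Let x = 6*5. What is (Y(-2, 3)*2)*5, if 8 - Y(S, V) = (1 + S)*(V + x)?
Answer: 410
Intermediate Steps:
x = 30
Y(S, V) = 8 - (1 + S)*(30 + V) (Y(S, V) = 8 - (1 + S)*(V + 30) = 8 - (1 + S)*(30 + V))
(Y(-2, 3)*2)*5 = ((-22 - 1*3 - 30*(-2) - 1*(-2)*3)*2)*5 = ((-22 - 3 + 60 + 6)*2)*5 = (41*2)*5 = 82*5 = 410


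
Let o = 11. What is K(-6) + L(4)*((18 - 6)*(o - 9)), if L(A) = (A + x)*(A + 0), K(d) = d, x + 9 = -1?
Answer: -582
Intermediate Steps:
x = -10 (x = -9 - 1 = -10)
L(A) = A*(-10 + A) (L(A) = (A - 10)*(A + 0) = (-10 + A)*A = A*(-10 + A))
K(-6) + L(4)*((18 - 6)*(o - 9)) = -6 + (4*(-10 + 4))*((18 - 6)*(11 - 9)) = -6 + (4*(-6))*(12*2) = -6 - 24*24 = -6 - 576 = -582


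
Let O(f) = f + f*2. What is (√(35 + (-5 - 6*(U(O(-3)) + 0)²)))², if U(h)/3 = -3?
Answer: -456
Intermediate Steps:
O(f) = 3*f (O(f) = f + 2*f = 3*f)
U(h) = -9 (U(h) = 3*(-3) = -9)
(√(35 + (-5 - 6*(U(O(-3)) + 0)²)))² = (√(35 + (-5 - 6*(-9 + 0)²)))² = (√(35 + (-5 - 6*(-9)²)))² = (√(35 + (-5 - 6*81)))² = (√(35 + (-5 - 486)))² = (√(35 - 491))² = (√(-456))² = (2*I*√114)² = -456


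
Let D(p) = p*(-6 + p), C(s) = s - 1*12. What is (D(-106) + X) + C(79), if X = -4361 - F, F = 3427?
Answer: 4151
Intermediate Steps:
C(s) = -12 + s (C(s) = s - 12 = -12 + s)
X = -7788 (X = -4361 - 1*3427 = -4361 - 3427 = -7788)
(D(-106) + X) + C(79) = (-106*(-6 - 106) - 7788) + (-12 + 79) = (-106*(-112) - 7788) + 67 = (11872 - 7788) + 67 = 4084 + 67 = 4151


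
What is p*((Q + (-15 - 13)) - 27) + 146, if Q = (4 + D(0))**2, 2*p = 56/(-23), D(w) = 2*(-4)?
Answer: 4450/23 ≈ 193.48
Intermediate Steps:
D(w) = -8
p = -28/23 (p = (56/(-23))/2 = (56*(-1/23))/2 = (1/2)*(-56/23) = -28/23 ≈ -1.2174)
Q = 16 (Q = (4 - 8)**2 = (-4)**2 = 16)
p*((Q + (-15 - 13)) - 27) + 146 = -28*((16 + (-15 - 13)) - 27)/23 + 146 = -28*((16 - 28) - 27)/23 + 146 = -28*(-12 - 27)/23 + 146 = -28/23*(-39) + 146 = 1092/23 + 146 = 4450/23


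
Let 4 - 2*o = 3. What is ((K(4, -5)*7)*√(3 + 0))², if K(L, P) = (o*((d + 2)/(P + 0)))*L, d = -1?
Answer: 588/25 ≈ 23.520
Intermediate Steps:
o = ½ (o = 2 - ½*3 = 2 - 3/2 = ½ ≈ 0.50000)
K(L, P) = L/(2*P) (K(L, P) = (((-1 + 2)/(P + 0))/2)*L = ((1/P)/2)*L = (1/(2*P))*L = L/(2*P))
((K(4, -5)*7)*√(3 + 0))² = ((((½)*4/(-5))*7)*√(3 + 0))² = ((((½)*4*(-⅕))*7)*√3)² = ((-⅖*7)*√3)² = (-14*√3/5)² = 588/25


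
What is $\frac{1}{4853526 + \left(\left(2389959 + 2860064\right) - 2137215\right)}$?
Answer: $\frac{1}{7966334} \approx 1.2553 \cdot 10^{-7}$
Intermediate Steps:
$\frac{1}{4853526 + \left(\left(2389959 + 2860064\right) - 2137215\right)} = \frac{1}{4853526 + \left(5250023 - 2137215\right)} = \frac{1}{4853526 + 3112808} = \frac{1}{7966334}$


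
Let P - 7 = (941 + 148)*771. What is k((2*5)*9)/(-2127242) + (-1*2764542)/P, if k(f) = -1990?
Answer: -1469794749356/446521922873 ≈ -3.2917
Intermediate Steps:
P = 839626 (P = 7 + (941 + 148)*771 = 7 + 1089*771 = 7 + 839619 = 839626)
k((2*5)*9)/(-2127242) + (-1*2764542)/P = -1990/(-2127242) - 1*2764542/839626 = -1990*(-1/2127242) - 2764542*1/839626 = 995/1063621 - 1382271/419813 = -1469794749356/446521922873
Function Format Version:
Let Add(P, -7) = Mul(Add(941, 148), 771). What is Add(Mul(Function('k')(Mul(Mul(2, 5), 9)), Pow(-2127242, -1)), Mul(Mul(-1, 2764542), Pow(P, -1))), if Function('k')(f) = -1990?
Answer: Rational(-1469794749356, 446521922873) ≈ -3.2917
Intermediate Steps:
P = 839626 (P = Add(7, Mul(Add(941, 148), 771)) = Add(7, Mul(1089, 771)) = Add(7, 839619) = 839626)
Add(Mul(Function('k')(Mul(Mul(2, 5), 9)), Pow(-2127242, -1)), Mul(Mul(-1, 2764542), Pow(P, -1))) = Add(Mul(-1990, Pow(-2127242, -1)), Mul(Mul(-1, 2764542), Pow(839626, -1))) = Add(Mul(-1990, Rational(-1, 2127242)), Mul(-2764542, Rational(1, 839626))) = Add(Rational(995, 1063621), Rational(-1382271, 419813)) = Rational(-1469794749356, 446521922873)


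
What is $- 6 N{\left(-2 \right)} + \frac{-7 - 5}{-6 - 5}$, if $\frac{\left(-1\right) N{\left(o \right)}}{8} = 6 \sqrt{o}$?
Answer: $\frac{12}{11} + 288 i \sqrt{2} \approx 1.0909 + 407.29 i$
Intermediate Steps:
$N{\left(o \right)} = - 48 \sqrt{o}$ ($N{\left(o \right)} = - 8 \cdot 6 \sqrt{o} = - 48 \sqrt{o}$)
$- 6 N{\left(-2 \right)} + \frac{-7 - 5}{-6 - 5} = - 6 \left(- 48 \sqrt{-2}\right) + \frac{-7 - 5}{-6 - 5} = - 6 \left(- 48 i \sqrt{2}\right) - \frac{12}{-11} = - 6 \left(- 48 i \sqrt{2}\right) - - \frac{12}{11} = 288 i \sqrt{2} + \frac{12}{11} = \frac{12}{11} + 288 i \sqrt{2}$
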